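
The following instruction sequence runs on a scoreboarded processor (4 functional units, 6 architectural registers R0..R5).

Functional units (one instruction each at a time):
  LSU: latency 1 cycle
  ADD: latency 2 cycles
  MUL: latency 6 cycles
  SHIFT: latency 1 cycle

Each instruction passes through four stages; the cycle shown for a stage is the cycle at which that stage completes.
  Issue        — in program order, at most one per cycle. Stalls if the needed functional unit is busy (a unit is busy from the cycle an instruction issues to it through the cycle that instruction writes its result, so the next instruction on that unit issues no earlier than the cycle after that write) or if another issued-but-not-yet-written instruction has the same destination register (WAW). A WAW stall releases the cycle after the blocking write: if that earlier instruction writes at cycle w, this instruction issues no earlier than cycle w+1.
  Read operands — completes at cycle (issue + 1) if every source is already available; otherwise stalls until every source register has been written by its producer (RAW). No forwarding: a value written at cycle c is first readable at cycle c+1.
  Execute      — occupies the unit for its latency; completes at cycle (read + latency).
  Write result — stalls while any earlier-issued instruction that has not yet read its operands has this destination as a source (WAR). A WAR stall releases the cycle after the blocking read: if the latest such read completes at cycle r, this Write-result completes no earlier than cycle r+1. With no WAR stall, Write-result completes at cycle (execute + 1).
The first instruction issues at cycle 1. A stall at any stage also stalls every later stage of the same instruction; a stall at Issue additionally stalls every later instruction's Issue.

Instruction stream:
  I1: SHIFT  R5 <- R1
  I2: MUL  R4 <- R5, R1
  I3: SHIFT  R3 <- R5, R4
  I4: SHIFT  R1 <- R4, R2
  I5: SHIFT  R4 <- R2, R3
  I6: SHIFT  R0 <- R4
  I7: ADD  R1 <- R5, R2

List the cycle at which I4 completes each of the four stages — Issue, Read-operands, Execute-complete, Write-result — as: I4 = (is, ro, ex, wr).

cycle 1: issue I1 (SHIFT)
cycle 2: I1 read-ops; issue I2 (MUL)
cycle 3: I1 finished on SHIFT
cycle 4: I1→R5
cycle 5: I2 read-ops; issue I3 (SHIFT)
cycle 11: I2 finished on MUL
cycle 12: I2→R4
cycle 13: I3 read-ops
cycle 14: I3 finished on SHIFT
cycle 15: I3→R3
cycle 16: issue I4 (SHIFT)
cycle 17: I4 read-ops
cycle 18: I4 finished on SHIFT
cycle 19: I4→R1
cycle 20: issue I5 (SHIFT)
cycle 21: I5 read-ops
cycle 22: I5 finished on SHIFT
cycle 23: I5→R4
cycle 24: issue I6 (SHIFT)
cycle 25: I6 read-ops; issue I7 (ADD)
cycle 26: I6 finished on SHIFT; I7 read-ops
cycle 27: I6→R0
cycle 28: I7 finished on ADD
cycle 29: I7→R1

I4 = (16, 17, 18, 19)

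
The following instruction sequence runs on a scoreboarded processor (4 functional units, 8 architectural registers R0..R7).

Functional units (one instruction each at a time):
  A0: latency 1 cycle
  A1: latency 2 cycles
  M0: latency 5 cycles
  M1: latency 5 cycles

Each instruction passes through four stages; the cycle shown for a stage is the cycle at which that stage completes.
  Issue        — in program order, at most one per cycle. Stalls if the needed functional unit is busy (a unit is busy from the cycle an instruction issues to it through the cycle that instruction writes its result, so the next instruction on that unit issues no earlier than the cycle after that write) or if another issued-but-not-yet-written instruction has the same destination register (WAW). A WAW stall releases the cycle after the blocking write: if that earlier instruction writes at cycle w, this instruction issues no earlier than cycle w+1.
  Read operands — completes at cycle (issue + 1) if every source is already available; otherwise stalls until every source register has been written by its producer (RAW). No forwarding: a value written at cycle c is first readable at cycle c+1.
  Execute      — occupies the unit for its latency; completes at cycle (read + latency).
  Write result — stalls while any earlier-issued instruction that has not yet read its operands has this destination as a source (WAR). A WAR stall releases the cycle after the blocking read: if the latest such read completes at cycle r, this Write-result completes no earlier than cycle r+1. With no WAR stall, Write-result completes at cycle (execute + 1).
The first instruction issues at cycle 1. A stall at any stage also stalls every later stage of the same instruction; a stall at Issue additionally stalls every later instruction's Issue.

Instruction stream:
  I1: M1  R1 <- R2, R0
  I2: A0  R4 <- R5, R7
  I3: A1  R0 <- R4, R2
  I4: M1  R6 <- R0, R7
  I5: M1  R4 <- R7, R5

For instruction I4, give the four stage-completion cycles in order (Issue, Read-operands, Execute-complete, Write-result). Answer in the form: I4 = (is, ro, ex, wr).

1) issue 1, read 2, done 7, write 8
2) issue 2, read 3, done 4, write 5
3) issue 3, read 6, done 8, write 9  <RAW R4: wait I2 write@5>
4) issue 9, read 10, done 15, write 16  <struct: M1 busy until I1 writes@8>
5) issue 17, read 18, done 23, write 24  <struct: M1 busy until I4 writes@16>

I4 = (9, 10, 15, 16)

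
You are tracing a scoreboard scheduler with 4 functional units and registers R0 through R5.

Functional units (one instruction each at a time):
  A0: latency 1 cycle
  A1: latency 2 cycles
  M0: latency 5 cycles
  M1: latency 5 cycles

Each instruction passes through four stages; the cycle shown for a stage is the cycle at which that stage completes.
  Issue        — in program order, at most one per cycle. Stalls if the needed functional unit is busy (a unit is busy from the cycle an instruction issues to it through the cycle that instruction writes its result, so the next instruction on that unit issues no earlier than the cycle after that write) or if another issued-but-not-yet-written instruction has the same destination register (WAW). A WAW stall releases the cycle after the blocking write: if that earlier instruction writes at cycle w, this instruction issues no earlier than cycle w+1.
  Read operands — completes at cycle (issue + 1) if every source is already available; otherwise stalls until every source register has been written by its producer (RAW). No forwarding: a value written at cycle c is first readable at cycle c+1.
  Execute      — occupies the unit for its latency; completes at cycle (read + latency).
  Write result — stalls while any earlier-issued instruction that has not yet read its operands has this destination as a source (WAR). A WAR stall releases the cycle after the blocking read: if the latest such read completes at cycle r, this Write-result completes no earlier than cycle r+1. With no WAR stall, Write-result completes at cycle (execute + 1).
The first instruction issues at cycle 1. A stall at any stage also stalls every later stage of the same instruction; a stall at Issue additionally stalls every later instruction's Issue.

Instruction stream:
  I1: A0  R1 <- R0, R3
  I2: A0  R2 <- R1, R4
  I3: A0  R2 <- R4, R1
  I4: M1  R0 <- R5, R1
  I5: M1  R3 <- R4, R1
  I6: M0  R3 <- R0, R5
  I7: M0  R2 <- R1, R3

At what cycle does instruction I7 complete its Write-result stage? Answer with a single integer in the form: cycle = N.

cycle = 41

c1: issue I1 (A0)
c2: I1 read-ops
c3: I1 finished on A0
c4: I1→R1
c5: issue I2 (A0)
c6: I2 read-ops
c7: I2 finished on A0
c8: I2→R2
c9: issue I3 (A0)
c10: I3 read-ops, issue I4 (M1)
c11: I3 finished on A0, I4 read-ops
c12: I3→R2
c16: I4 finished on M1
c17: I4→R0
c18: issue I5 (M1)
c19: I5 read-ops
c24: I5 finished on M1
c25: I5→R3
c26: issue I6 (M0)
c27: I6 read-ops
c32: I6 finished on M0
c33: I6→R3
c34: issue I7 (M0)
c35: I7 read-ops
c40: I7 finished on M0
c41: I7→R2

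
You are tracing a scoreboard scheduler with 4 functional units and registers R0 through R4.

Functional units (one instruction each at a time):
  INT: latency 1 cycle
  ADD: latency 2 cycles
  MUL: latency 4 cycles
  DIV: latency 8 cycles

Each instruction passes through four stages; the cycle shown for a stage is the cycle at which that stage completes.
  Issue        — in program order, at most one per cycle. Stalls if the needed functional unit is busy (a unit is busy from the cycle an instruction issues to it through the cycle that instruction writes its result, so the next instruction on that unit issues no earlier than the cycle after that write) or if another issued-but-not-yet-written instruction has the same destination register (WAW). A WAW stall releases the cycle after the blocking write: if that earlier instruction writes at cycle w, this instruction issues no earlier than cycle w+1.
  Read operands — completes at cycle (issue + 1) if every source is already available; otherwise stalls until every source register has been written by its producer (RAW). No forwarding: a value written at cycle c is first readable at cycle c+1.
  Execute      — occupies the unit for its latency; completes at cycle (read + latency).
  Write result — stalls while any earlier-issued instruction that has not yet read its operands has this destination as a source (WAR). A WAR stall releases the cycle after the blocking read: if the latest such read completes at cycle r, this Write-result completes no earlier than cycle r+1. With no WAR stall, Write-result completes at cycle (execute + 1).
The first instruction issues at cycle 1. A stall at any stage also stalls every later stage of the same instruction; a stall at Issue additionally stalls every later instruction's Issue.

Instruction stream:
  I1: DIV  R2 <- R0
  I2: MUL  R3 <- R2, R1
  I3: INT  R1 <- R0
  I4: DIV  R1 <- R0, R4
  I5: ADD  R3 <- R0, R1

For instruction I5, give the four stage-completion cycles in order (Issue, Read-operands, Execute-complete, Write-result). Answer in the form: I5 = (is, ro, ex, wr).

I5 = (18, 25, 27, 28)

cycle 1: I1 issues→DIV
cycle 2: I1 reads; I2 issues→MUL
cycle 3: I3 issues→INT
cycle 4: I3 reads
cycle 5: I3 exec-done
cycle 10: I1 exec-done
cycle 11: I1 writes R2
cycle 12: I2 reads
cycle 13: I3 writes R1
cycle 14: I4 issues→DIV
cycle 15: I4 reads
cycle 16: I2 exec-done
cycle 17: I2 writes R3
cycle 18: I5 issues→ADD
cycle 23: I4 exec-done
cycle 24: I4 writes R1
cycle 25: I5 reads
cycle 27: I5 exec-done
cycle 28: I5 writes R3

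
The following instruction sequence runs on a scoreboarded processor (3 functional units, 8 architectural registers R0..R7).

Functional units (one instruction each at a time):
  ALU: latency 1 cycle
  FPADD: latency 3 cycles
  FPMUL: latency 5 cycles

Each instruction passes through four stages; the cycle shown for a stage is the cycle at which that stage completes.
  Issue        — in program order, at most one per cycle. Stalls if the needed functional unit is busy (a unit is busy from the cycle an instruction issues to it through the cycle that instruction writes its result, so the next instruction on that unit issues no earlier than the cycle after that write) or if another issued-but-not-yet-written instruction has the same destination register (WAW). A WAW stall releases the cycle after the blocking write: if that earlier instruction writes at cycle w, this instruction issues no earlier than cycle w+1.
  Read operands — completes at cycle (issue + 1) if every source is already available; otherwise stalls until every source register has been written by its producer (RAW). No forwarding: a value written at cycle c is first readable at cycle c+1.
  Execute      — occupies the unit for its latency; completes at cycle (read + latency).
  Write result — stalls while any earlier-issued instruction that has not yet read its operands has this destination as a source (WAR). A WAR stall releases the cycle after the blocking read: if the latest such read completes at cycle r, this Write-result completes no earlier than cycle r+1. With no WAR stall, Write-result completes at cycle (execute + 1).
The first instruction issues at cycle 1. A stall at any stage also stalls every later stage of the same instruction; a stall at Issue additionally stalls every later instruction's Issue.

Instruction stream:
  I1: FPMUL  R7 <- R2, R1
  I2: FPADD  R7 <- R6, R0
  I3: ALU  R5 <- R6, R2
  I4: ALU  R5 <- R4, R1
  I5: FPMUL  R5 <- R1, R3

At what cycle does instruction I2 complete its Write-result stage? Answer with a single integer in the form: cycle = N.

c1: I1 dispatched to FPMUL
c2: I1 operands ready
c7: I1 complete
c8: R7←I1
c9: I2 dispatched to FPADD
c10: I2 operands ready; I3 dispatched to ALU
c11: I3 operands ready
c12: I3 complete
c13: I2 complete; R5←I3
c14: R7←I2; I4 dispatched to ALU
c15: I4 operands ready
c16: I4 complete
c17: R5←I4
c18: I5 dispatched to FPMUL
c19: I5 operands ready
c24: I5 complete
c25: R5←I5

cycle = 14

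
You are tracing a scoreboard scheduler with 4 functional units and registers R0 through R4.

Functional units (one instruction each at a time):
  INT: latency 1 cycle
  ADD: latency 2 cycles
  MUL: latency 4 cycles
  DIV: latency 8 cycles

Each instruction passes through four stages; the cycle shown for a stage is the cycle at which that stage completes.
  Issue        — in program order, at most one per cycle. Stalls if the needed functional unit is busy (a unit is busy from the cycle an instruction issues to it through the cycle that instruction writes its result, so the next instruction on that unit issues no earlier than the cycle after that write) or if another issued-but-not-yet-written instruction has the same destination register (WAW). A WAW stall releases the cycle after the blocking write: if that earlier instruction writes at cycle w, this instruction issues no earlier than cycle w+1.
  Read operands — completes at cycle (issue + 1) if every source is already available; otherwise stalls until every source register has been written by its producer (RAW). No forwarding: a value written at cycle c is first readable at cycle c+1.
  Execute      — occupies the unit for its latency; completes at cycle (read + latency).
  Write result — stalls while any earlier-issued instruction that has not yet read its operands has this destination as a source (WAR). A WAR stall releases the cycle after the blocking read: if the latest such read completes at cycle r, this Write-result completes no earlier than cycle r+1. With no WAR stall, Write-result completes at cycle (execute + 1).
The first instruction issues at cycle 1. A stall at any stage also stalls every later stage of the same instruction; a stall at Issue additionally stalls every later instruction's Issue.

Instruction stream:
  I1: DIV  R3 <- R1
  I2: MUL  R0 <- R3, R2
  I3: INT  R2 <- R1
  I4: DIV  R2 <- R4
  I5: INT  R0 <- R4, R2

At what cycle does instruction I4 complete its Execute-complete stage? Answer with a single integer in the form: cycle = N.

I1  is:1  ro:2  ex:10  wr:11
I2  is:2  ro:12  ex:16  wr:17  — RAW R3: wait I1 write@11
I3  is:3  ro:4  ex:5  wr:13  — WAR R2: wait I2 read@12
I4  is:14  ro:15  ex:23  wr:24  — WAW R2: wait I3 write@13
I5  is:18  ro:25  ex:26  wr:27  — WAW R0: wait I2 write@17, RAW R2: wait I4 write@24

cycle = 23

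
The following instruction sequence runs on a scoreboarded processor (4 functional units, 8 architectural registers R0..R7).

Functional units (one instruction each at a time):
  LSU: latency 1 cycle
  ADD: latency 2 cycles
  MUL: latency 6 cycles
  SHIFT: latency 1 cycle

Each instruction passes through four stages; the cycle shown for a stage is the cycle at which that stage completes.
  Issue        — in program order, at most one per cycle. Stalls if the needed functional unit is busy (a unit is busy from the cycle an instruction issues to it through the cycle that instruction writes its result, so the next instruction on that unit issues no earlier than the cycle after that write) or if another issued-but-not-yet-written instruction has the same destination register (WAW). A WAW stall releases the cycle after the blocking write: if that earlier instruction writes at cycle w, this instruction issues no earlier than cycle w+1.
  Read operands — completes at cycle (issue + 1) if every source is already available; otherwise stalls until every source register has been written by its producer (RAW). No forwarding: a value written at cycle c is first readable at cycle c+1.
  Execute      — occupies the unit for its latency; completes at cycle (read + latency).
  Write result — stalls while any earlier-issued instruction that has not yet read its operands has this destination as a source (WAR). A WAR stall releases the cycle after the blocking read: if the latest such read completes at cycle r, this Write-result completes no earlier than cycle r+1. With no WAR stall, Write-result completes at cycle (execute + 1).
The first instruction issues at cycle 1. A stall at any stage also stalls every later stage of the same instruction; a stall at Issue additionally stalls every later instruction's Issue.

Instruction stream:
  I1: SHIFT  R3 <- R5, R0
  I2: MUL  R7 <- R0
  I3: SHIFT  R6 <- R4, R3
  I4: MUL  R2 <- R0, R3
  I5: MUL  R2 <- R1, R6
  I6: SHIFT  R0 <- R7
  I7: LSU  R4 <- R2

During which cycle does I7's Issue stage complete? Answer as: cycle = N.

cycle = 22

I1: IS=1 RO=2 EX=3 WR=4
I2: IS=2 RO=3 EX=9 WR=10
I3: IS=5 RO=6 EX=7 WR=8  [struct: SHIFT busy until I1 writes@4]
I4: IS=11 RO=12 EX=18 WR=19  [struct: MUL busy until I2 writes@10]
I5: IS=20 RO=21 EX=27 WR=28  [struct: MUL busy until I4 writes@19]
I6: IS=21 RO=22 EX=23 WR=24
I7: IS=22 RO=29 EX=30 WR=31  [RAW R2: wait I5 write@28]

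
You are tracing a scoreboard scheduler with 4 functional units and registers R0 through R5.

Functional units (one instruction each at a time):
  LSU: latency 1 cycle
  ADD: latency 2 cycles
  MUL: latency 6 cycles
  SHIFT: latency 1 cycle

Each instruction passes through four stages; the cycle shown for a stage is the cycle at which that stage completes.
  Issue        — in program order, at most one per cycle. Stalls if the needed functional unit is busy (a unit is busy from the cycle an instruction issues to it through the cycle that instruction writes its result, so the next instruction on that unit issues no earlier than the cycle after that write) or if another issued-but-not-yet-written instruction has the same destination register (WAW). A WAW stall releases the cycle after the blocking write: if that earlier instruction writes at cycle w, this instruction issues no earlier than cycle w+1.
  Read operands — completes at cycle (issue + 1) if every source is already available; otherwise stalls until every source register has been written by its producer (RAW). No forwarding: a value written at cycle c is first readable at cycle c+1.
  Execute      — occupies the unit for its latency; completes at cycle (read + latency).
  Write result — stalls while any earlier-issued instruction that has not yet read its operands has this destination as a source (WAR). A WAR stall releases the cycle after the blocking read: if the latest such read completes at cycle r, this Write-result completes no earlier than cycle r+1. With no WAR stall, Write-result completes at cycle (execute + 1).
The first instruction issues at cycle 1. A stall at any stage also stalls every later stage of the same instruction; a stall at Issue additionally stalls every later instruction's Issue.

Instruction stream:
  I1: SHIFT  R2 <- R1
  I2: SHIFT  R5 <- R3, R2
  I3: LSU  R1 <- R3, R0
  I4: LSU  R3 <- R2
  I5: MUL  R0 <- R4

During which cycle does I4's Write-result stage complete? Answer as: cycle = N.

I1: IS=1 RO=2 EX=3 WR=4
I2: IS=5 RO=6 EX=7 WR=8  [struct: SHIFT busy until I1 writes@4]
I3: IS=6 RO=7 EX=8 WR=9
I4: IS=10 RO=11 EX=12 WR=13  [struct: LSU busy until I3 writes@9]
I5: IS=11 RO=12 EX=18 WR=19

cycle = 13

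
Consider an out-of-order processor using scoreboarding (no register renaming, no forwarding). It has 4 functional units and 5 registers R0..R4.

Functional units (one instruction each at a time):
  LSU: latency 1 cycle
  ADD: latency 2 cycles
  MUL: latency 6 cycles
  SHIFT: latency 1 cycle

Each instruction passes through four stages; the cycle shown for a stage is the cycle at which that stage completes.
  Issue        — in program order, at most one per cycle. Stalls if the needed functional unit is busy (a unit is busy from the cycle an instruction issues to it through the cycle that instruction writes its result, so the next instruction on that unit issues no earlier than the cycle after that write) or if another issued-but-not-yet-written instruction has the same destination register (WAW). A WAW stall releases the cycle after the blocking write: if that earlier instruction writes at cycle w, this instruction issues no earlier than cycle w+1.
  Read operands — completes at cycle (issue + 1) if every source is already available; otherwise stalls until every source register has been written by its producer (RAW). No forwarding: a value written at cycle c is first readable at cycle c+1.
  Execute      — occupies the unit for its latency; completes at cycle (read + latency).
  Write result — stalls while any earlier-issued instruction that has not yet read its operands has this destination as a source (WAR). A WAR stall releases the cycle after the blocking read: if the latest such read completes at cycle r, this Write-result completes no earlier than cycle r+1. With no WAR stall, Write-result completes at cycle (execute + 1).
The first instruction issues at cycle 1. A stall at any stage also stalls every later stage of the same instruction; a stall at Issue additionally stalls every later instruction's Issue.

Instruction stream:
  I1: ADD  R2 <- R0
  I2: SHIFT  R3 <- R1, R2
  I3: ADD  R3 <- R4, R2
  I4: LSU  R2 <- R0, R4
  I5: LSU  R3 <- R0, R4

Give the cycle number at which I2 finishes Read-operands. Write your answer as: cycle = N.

I1 -> (1, 2, 4, 5)
I2 -> (2, 6, 7, 8)  // RAW R2: wait I1 write@5
I3 -> (9, 10, 12, 13)  // WAW R3: wait I2 write@8
I4 -> (10, 11, 12, 13)
I5 -> (14, 15, 16, 17)  // struct: LSU busy until I4 writes@13

cycle = 6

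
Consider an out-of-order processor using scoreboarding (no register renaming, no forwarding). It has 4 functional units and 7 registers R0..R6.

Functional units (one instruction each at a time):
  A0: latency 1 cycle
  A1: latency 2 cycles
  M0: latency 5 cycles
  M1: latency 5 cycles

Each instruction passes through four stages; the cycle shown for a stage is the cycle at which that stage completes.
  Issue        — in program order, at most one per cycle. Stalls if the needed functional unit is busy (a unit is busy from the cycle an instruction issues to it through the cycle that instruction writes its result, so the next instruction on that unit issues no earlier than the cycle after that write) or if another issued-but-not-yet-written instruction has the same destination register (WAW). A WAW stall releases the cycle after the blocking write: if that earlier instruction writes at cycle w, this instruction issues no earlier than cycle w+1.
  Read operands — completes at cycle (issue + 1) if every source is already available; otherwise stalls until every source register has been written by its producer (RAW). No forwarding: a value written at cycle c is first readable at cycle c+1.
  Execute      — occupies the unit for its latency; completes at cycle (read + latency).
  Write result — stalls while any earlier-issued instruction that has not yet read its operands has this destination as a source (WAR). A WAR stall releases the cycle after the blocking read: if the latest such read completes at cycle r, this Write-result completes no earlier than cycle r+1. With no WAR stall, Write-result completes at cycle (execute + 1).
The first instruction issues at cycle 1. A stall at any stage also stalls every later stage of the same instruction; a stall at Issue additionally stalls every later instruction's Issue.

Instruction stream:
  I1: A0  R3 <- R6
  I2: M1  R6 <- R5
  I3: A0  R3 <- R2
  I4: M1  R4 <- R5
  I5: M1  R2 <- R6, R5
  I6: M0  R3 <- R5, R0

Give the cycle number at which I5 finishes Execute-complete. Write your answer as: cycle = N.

c1: issue I1 (A0)
c2: I1 read-ops · issue I2 (M1)
c3: I1 finished on A0 · I2 read-ops
c4: I1→R3
c5: issue I3 (A0)
c6: I3 read-ops
c7: I3 finished on A0
c8: I2 finished on M1 · I3→R3
c9: I2→R6
c10: issue I4 (M1)
c11: I4 read-ops
c16: I4 finished on M1
c17: I4→R4
c18: issue I5 (M1)
c19: I5 read-ops · issue I6 (M0)
c20: I6 read-ops
c24: I5 finished on M1
c25: I5→R2 · I6 finished on M0
c26: I6→R3

cycle = 24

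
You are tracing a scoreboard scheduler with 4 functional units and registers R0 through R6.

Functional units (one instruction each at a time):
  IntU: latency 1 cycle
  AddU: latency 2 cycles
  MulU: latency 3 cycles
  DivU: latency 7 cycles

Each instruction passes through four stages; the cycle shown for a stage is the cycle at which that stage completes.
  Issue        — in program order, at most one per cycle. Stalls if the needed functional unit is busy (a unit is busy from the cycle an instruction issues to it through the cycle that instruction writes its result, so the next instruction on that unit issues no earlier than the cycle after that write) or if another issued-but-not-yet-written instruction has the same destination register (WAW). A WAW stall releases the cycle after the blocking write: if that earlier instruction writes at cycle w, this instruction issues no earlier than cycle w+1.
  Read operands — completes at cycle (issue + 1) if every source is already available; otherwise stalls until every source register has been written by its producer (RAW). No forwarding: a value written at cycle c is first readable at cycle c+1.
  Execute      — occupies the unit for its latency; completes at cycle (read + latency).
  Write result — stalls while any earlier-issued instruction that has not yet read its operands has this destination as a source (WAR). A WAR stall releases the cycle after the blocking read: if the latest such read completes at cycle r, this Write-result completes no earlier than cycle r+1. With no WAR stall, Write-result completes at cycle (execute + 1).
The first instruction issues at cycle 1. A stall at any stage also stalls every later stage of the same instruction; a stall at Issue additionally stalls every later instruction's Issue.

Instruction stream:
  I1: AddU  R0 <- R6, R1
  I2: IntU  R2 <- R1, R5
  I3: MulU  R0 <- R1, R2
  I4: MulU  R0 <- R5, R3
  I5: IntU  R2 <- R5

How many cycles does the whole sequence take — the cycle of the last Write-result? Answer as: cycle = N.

cycle = 17

  I1 | 1 | 2 | 4 | 5
  I2 | 2 | 3 | 4 | 5
  I3 | 6 | 7 | 10 | 11   WAW R0: wait I1 write@5
  I4 | 12 | 13 | 16 | 17   struct: MulU busy until I3 writes@11
  I5 | 13 | 14 | 15 | 16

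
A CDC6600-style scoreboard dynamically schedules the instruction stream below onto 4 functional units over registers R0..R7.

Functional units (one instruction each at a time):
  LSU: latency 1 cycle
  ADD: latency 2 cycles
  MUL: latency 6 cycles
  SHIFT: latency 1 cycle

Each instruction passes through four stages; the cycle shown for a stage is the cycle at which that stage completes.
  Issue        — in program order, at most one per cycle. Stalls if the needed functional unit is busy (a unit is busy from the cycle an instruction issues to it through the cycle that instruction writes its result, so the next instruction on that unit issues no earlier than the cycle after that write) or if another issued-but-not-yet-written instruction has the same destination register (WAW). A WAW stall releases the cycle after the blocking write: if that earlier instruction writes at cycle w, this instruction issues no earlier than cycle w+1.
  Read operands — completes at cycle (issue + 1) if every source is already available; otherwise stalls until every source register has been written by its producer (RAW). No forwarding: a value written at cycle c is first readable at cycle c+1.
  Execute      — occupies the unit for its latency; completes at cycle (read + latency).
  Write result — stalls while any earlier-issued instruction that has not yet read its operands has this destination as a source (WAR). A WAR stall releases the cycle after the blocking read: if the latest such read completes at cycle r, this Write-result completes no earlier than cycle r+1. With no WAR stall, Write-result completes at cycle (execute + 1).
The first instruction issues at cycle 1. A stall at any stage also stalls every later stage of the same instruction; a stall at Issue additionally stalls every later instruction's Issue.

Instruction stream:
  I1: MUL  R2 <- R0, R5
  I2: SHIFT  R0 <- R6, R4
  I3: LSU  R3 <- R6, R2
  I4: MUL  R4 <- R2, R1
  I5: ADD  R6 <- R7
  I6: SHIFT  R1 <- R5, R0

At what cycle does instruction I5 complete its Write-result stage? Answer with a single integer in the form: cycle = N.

cycle = 15

I1 -> (1, 2, 8, 9)
I2 -> (2, 3, 4, 5)
I3 -> (3, 10, 11, 12)  // RAW R2: wait I1 write@9
I4 -> (10, 11, 17, 18)  // struct: MUL busy until I1 writes@9
I5 -> (11, 12, 14, 15)
I6 -> (12, 13, 14, 15)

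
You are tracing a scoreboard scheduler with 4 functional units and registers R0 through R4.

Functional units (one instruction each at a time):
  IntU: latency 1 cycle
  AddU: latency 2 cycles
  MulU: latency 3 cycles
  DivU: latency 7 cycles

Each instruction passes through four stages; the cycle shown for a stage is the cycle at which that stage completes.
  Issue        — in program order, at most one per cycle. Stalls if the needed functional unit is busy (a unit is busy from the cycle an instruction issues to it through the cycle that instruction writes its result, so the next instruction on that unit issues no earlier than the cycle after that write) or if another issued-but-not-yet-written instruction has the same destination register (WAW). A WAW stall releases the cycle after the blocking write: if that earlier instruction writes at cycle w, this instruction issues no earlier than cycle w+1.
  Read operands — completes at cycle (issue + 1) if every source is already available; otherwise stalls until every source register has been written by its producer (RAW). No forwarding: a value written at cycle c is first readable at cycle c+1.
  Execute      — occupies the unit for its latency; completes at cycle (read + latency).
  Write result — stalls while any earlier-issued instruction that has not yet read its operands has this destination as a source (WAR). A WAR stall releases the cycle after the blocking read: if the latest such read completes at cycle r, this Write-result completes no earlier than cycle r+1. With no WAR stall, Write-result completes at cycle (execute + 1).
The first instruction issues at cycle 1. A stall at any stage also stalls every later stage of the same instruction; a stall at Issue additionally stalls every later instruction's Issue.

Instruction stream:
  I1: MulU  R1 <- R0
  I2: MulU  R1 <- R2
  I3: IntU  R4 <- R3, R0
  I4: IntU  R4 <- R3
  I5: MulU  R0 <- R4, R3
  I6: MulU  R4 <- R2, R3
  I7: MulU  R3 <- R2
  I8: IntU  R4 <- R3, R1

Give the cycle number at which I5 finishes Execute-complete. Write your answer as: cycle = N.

cycle = 19

1) issue 1, read 2, done 5, write 6
2) issue 7, read 8, done 11, write 12  <struct: MulU busy until I1 writes@6>
3) issue 8, read 9, done 10, write 11
4) issue 12, read 13, done 14, write 15  <struct: IntU busy until I3 writes@11>
5) issue 13, read 16, done 19, write 20  <RAW R4: wait I4 write@15>
6) issue 21, read 22, done 25, write 26  <struct: MulU busy until I5 writes@20>
7) issue 27, read 28, done 31, write 32  <struct: MulU busy until I6 writes@26>
8) issue 28, read 33, done 34, write 35  <RAW R3: wait I7 write@32>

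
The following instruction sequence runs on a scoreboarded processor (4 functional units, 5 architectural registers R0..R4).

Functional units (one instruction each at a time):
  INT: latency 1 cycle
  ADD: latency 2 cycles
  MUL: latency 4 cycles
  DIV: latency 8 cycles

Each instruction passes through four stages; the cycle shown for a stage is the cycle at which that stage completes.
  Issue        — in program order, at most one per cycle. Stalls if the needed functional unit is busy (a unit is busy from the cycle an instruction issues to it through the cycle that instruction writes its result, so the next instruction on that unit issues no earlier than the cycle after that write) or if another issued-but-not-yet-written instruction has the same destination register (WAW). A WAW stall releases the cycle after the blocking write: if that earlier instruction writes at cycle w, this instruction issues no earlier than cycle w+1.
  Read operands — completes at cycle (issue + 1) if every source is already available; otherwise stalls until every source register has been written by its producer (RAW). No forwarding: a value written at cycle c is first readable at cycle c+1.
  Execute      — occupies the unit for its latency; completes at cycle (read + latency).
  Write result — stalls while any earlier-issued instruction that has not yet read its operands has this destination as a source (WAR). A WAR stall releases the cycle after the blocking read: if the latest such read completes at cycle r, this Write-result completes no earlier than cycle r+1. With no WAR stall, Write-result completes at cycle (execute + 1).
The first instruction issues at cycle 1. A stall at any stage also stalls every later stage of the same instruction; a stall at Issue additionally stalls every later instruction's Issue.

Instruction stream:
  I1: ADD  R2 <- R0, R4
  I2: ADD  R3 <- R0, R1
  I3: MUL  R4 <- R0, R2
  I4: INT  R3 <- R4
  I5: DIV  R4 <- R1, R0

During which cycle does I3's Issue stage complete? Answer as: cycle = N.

cycle = 7

t=1  I1→ADD
t=2  I1 RO
t=4  I1 EX
t=5  I1 WR R2
t=6  I2→ADD
t=7  I2 RO | I3→MUL
t=8  I3 RO
t=9  I2 EX
t=10  I2 WR R3
t=11  I4→INT
t=12  I3 EX
t=13  I3 WR R4
t=14  I4 RO | I5→DIV
t=15  I4 EX | I5 RO
t=16  I4 WR R3
t=23  I5 EX
t=24  I5 WR R4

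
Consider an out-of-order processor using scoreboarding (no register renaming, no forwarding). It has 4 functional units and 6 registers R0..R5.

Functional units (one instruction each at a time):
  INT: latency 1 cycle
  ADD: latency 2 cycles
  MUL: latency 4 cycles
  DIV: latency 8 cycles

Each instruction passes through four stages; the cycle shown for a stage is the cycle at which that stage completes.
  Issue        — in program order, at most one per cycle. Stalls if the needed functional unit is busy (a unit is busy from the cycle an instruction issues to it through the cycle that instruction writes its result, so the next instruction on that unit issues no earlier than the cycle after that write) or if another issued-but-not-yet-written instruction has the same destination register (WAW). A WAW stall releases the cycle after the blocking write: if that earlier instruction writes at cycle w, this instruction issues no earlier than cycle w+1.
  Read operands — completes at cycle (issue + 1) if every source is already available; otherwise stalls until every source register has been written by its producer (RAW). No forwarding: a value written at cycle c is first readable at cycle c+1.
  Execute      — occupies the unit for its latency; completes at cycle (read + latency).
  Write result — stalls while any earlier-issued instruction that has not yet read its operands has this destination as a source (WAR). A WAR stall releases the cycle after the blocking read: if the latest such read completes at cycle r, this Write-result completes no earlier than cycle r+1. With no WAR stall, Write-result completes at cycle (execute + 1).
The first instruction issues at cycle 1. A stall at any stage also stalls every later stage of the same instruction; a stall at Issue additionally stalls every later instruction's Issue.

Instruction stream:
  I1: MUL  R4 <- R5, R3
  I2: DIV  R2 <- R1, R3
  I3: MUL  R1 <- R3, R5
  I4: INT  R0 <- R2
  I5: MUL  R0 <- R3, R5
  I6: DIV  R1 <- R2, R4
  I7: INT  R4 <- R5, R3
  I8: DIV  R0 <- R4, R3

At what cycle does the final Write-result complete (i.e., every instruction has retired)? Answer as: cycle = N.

cycle = 38

1) issue 1, read 2, done 6, write 7
2) issue 2, read 3, done 11, write 12
3) issue 8, read 9, done 13, write 14  <struct: MUL busy until I1 writes@7>
4) issue 9, read 13, done 14, write 15  <RAW R2: wait I2 write@12>
5) issue 16, read 17, done 21, write 22  <WAW R0: wait I4 write@15>
6) issue 17, read 18, done 26, write 27
7) issue 18, read 19, done 20, write 21
8) issue 28, read 29, done 37, write 38  <struct: DIV busy until I6 writes@27>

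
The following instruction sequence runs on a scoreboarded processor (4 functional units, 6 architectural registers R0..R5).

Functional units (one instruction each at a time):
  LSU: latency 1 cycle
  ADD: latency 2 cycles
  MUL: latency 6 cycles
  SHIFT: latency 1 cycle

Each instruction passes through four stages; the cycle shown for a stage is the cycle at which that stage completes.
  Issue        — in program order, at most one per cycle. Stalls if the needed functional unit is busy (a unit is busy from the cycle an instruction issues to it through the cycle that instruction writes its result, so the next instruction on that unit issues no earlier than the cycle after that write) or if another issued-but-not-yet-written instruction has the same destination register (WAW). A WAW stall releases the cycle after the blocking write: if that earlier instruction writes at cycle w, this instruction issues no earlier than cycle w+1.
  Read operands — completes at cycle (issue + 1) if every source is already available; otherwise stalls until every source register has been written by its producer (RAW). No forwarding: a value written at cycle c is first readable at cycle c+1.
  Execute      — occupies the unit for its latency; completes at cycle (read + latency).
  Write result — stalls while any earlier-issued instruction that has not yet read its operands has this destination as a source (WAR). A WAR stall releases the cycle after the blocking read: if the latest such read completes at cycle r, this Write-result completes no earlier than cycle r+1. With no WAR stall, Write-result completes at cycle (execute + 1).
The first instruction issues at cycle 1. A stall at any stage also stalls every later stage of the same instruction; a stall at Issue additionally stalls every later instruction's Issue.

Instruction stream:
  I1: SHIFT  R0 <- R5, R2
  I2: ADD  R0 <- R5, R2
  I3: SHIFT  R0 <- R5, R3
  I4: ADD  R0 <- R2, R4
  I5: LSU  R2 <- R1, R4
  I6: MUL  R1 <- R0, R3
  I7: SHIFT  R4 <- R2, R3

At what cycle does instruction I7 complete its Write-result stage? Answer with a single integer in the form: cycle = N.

cycle = 21

  I1 | 1 | 2 | 3 | 4
  I2 | 5 | 6 | 8 | 9   WAW R0: wait I1 write@4
  I3 | 10 | 11 | 12 | 13   WAW R0: wait I2 write@9
  I4 | 14 | 15 | 17 | 18   WAW R0: wait I3 write@13
  I5 | 15 | 16 | 17 | 18
  I6 | 16 | 19 | 25 | 26   RAW R0: wait I4 write@18
  I7 | 17 | 19 | 20 | 21   RAW R2: wait I5 write@18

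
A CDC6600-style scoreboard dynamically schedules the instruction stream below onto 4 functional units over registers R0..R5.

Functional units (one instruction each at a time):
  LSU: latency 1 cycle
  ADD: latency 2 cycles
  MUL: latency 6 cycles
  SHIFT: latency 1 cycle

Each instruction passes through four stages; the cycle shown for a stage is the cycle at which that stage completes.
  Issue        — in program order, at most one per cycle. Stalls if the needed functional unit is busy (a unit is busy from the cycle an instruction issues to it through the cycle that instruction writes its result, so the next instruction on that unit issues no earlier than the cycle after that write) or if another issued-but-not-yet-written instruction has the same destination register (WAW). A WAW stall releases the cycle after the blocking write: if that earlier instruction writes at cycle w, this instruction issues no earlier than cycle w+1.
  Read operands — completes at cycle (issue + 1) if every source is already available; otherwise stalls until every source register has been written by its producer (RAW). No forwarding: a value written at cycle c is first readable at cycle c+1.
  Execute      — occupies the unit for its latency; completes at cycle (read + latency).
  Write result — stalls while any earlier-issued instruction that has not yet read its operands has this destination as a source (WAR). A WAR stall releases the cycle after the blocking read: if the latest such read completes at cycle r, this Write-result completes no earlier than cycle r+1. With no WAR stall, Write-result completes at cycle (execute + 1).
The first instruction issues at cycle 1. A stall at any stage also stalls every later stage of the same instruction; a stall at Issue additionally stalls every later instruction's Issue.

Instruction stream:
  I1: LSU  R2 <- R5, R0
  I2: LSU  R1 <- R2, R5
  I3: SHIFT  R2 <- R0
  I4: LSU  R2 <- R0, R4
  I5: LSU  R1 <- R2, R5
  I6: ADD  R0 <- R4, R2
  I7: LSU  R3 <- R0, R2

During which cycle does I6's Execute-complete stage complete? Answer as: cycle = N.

cycle = 18

I1: IS=1 RO=2 EX=3 WR=4
I2: IS=5 RO=6 EX=7 WR=8  [struct: LSU busy until I1 writes@4]
I3: IS=6 RO=7 EX=8 WR=9
I4: IS=10 RO=11 EX=12 WR=13  [WAW R2: wait I3 write@9]
I5: IS=14 RO=15 EX=16 WR=17  [struct: LSU busy until I4 writes@13]
I6: IS=15 RO=16 EX=18 WR=19
I7: IS=18 RO=20 EX=21 WR=22  [struct: LSU busy until I5 writes@17; RAW R0: wait I6 write@19]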